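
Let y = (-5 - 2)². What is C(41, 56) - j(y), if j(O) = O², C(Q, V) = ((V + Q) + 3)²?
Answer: 7599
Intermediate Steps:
C(Q, V) = (3 + Q + V)² (C(Q, V) = ((Q + V) + 3)² = (3 + Q + V)²)
y = 49 (y = (-7)² = 49)
C(41, 56) - j(y) = (3 + 41 + 56)² - 1*49² = 100² - 1*2401 = 10000 - 2401 = 7599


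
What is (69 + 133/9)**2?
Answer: 568516/81 ≈ 7018.7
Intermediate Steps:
(69 + 133/9)**2 = (754/9)**2 = 568516/81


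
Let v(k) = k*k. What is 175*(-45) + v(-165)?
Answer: 19350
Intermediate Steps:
v(k) = k²
175*(-45) + v(-165) = 175*(-45) + (-165)² = -7875 + 27225 = 19350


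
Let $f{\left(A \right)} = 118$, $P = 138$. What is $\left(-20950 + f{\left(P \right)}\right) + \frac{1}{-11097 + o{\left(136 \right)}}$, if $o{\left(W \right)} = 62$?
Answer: $- \frac{229881121}{11035} \approx -20832.0$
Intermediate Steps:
$\left(-20950 + f{\left(P \right)}\right) + \frac{1}{-11097 + o{\left(136 \right)}} = \left(-20950 + 118\right) + \frac{1}{-11097 + 62} = -20832 + \frac{1}{-11035} = -20832 - \frac{1}{11035} = - \frac{229881121}{11035}$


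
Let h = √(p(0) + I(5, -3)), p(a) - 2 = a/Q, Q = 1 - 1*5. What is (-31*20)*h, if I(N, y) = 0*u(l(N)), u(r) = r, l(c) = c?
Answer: -620*√2 ≈ -876.81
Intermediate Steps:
Q = -4 (Q = 1 - 5 = -4)
p(a) = 2 - a/4 (p(a) = 2 + a/(-4) = 2 + a*(-¼) = 2 - a/4)
I(N, y) = 0 (I(N, y) = 0*N = 0)
h = √2 (h = √((2 - ¼*0) + 0) = √((2 + 0) + 0) = √(2 + 0) = √2 ≈ 1.4142)
(-31*20)*h = (-31*20)*√2 = -620*√2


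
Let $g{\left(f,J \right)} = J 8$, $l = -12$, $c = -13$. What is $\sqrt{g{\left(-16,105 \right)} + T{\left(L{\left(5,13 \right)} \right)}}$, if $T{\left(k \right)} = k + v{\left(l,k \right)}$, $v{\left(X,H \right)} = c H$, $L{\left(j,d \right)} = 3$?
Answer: $2 \sqrt{201} \approx 28.355$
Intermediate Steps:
$v{\left(X,H \right)} = - 13 H$
$T{\left(k \right)} = - 12 k$ ($T{\left(k \right)} = k - 13 k = - 12 k$)
$g{\left(f,J \right)} = 8 J$
$\sqrt{g{\left(-16,105 \right)} + T{\left(L{\left(5,13 \right)} \right)}} = \sqrt{8 \cdot 105 - 36} = \sqrt{840 - 36} = \sqrt{804} = 2 \sqrt{201}$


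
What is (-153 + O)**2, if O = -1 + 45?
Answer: 11881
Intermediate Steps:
O = 44
(-153 + O)**2 = (-153 + 44)**2 = (-109)**2 = 11881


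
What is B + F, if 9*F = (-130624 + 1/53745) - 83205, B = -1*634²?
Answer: -205920366584/483705 ≈ -4.2572e+5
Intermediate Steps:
B = -401956 (B = -1*401956 = -401956)
F = -11492239604/483705 (F = ((-130624 + 1/53745) - 83205)/9 = (-7020386879/53745 - 83205)/9 = (⅑)*(-11492239604/53745) = -11492239604/483705 ≈ -23759.)
B + F = -401956 - 11492239604/483705 = -205920366584/483705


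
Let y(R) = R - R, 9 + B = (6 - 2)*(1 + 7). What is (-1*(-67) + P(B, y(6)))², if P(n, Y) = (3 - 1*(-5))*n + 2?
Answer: 64009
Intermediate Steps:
B = 23 (B = -9 + (6 - 2)*(1 + 7) = -9 + 4*8 = -9 + 32 = 23)
y(R) = 0
P(n, Y) = 2 + 8*n (P(n, Y) = (3 + 5)*n + 2 = 8*n + 2 = 2 + 8*n)
(-1*(-67) + P(B, y(6)))² = (-1*(-67) + (2 + 8*23))² = (67 + (2 + 184))² = (67 + 186)² = 253² = 64009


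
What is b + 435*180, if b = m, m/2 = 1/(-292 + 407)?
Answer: 9004502/115 ≈ 78300.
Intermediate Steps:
m = 2/115 (m = 2/(-292 + 407) = 2/115 ≈ 0.017391)
b = 2/115 ≈ 0.017391
b + 435*180 = 2/115 + 435*180 = 2/115 + 78300 = 9004502/115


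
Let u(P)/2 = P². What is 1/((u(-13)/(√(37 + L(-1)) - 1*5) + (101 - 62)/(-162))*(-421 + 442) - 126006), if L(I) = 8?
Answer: -201263220/24995067165491 - 1724814*√5/24995067165491 ≈ -8.2064e-6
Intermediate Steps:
u(P) = 2*P²
1/((u(-13)/(√(37 + L(-1)) - 1*5) + (101 - 62)/(-162))*(-421 + 442) - 126006) = 1/(((2*(-13)²)/(√(37 + 8) - 1*5) + (101 - 62)/(-162))*(-421 + 442) - 126006) = 1/(((2*169)/(√45 - 5) + 39*(-1/162))*21 - 126006) = 1/((338/(3*√5 - 5) - 13/54)*21 - 126006) = 1/((338/(-5 + 3*√5) - 13/54)*21 - 126006) = 1/((-13/54 + 338/(-5 + 3*√5))*21 - 126006) = 1/((-91/18 + 7098/(-5 + 3*√5)) - 126006) = 1/(-2268199/18 + 7098/(-5 + 3*√5))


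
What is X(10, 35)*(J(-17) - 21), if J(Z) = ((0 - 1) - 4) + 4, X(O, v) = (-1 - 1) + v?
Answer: -726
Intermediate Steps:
X(O, v) = -2 + v
J(Z) = -1 (J(Z) = (-1 - 4) + 4 = -5 + 4 = -1)
X(10, 35)*(J(-17) - 21) = (-2 + 35)*(-1 - 21) = 33*(-22) = -726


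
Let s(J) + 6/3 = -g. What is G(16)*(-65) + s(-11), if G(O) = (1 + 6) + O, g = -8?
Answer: -1489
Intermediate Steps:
s(J) = 6 (s(J) = -2 - 1*(-8) = -2 + 8 = 6)
G(O) = 7 + O
G(16)*(-65) + s(-11) = (7 + 16)*(-65) + 6 = 23*(-65) + 6 = -1495 + 6 = -1489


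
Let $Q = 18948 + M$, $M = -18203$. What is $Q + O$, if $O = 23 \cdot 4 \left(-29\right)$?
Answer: $-1923$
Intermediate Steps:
$O = -2668$ ($O = 92 \left(-29\right) = -2668$)
$Q = 745$ ($Q = 18948 - 18203 = 745$)
$Q + O = 745 - 2668 = -1923$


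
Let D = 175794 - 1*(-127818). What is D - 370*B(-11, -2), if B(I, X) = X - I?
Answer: 300282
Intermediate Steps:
D = 303612 (D = 175794 + 127818 = 303612)
D - 370*B(-11, -2) = 303612 - 370*(-2 - 1*(-11)) = 303612 - 370*(-2 + 11) = 303612 - 370*9 = 303612 - 1*3330 = 303612 - 3330 = 300282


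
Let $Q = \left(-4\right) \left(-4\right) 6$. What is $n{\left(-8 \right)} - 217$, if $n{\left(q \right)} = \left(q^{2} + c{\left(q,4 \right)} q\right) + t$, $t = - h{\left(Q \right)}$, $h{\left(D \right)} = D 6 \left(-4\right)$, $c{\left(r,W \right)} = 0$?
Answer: $2151$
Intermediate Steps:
$Q = 96$ ($Q = 16 \cdot 6 = 96$)
$h{\left(D \right)} = - 24 D$ ($h{\left(D \right)} = 6 D \left(-4\right) = - 24 D$)
$t = 2304$ ($t = - \left(-24\right) 96 = \left(-1\right) \left(-2304\right) = 2304$)
$n{\left(q \right)} = 2304 + q^{2}$ ($n{\left(q \right)} = \left(q^{2} + 0 q\right) + 2304 = \left(q^{2} + 0\right) + 2304 = q^{2} + 2304 = 2304 + q^{2}$)
$n{\left(-8 \right)} - 217 = \left(2304 + \left(-8\right)^{2}\right) - 217 = \left(2304 + 64\right) - 217 = 2368 - 217 = 2151$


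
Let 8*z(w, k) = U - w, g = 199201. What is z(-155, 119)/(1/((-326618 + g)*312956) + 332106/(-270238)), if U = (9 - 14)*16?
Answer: -4040995283897691/529721220467494 ≈ -7.6285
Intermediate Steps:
U = -80 (U = -5*16 = -80)
z(w, k) = -10 - w/8 (z(w, k) = (-80 - w)/8 = -10 - w/8)
z(-155, 119)/(1/((-326618 + g)*312956) + 332106/(-270238)) = (-10 - ⅛*(-155))/(1/((-326618 + 199201)*312956) + 332106/(-270238)) = (-10 + 155/8)/((1/312956)/(-127417) + 332106*(-1/270238)) = 75/(8*(-1/127417*1/312956 - 166053/135119)) = 75/(8*(-1/39875914652 - 166053/135119)) = 75/(8*(-6621515255843675/5387993711863588)) = (75/8)*(-5387993711863588/6621515255843675) = -4040995283897691/529721220467494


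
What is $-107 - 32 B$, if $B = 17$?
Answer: $-651$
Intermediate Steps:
$-107 - 32 B = -107 - 544 = -651$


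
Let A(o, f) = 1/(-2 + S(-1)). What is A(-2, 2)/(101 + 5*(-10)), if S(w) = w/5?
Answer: -5/561 ≈ -0.0089127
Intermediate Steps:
S(w) = w/5 (S(w) = w*(⅕) = w/5)
A(o, f) = -5/11 (A(o, f) = 1/(-2 + (⅕)*(-1)) = 1/(-2 - ⅕) = 1/(-11/5) = -5/11)
A(-2, 2)/(101 + 5*(-10)) = -5/(11*(101 + 5*(-10))) = -5/(11*(101 - 50)) = -5/11/51 = -5/11*1/51 = -5/561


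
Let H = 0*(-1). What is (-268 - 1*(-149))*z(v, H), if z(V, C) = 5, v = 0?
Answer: -595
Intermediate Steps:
H = 0
(-268 - 1*(-149))*z(v, H) = (-268 - 1*(-149))*5 = (-268 + 149)*5 = -119*5 = -595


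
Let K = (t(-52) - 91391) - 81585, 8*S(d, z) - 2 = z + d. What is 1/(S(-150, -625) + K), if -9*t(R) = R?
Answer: -72/12460813 ≈ -5.7781e-6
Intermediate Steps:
S(d, z) = ¼ + d/8 + z/8 (S(d, z) = ¼ + (z + d)/8 = ¼ + (d + z)/8 = ¼ + (d/8 + z/8) = ¼ + d/8 + z/8)
t(R) = -R/9
K = -1556732/9 (K = (-⅑*(-52) - 91391) - 81585 = (52/9 - 91391) - 81585 = -822467/9 - 81585 = -1556732/9 ≈ -1.7297e+5)
1/(S(-150, -625) + K) = 1/((¼ + (⅛)*(-150) + (⅛)*(-625)) - 1556732/9) = 1/((¼ - 75/4 - 625/8) - 1556732/9) = 1/(-773/8 - 1556732/9) = 1/(-12460813/72) = -72/12460813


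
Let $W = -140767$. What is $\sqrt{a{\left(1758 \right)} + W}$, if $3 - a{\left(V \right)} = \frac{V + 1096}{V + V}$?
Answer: $\frac{i \sqrt{435042659562}}{1758} \approx 375.19 i$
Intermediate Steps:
$a{\left(V \right)} = 3 - \frac{1096 + V}{2 V}$ ($a{\left(V \right)} = 3 - \frac{V + 1096}{V + V} = 3 - \frac{1096 + V}{2 V}$)
$\sqrt{a{\left(1758 \right)} + W} = \sqrt{\left(\frac{5}{2} - \frac{548}{1758}\right) - 140767} = \sqrt{\left(\frac{5}{2} - \frac{274}{879}\right) - 140767} = \sqrt{\frac{3847}{1758} - 140767} = \sqrt{- \frac{247464539}{1758}} = \frac{i \sqrt{435042659562}}{1758}$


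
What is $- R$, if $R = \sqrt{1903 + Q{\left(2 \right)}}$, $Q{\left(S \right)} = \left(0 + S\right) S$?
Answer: $- \sqrt{1907} \approx -43.669$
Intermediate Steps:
$Q{\left(S \right)} = S^{2}$ ($Q{\left(S \right)} = S S = S^{2}$)
$R = \sqrt{1907}$ ($R = \sqrt{1903 + 2^{2}} = \sqrt{1903 + 4} = \sqrt{1907} \approx 43.669$)
$- R = - \sqrt{1907}$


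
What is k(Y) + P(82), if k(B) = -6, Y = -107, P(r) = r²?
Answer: 6718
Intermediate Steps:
k(Y) + P(82) = -6 + 82² = -6 + 6724 = 6718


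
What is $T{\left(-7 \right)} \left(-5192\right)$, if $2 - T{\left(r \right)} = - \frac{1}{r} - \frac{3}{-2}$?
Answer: $- \frac{12980}{7} \approx -1854.3$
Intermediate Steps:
$T{\left(r \right)} = \frac{1}{2} + \frac{1}{r}$ ($T{\left(r \right)} = 2 - \left(- \frac{1}{r} - \frac{3}{-2}\right) = 2 - \left(- \frac{1}{r} - - \frac{3}{2}\right) = 2 - \left(- \frac{1}{r} + \frac{3}{2}\right) = 2 - \left(\frac{3}{2} - \frac{1}{r}\right) = \frac{1}{2} + \frac{1}{r}$)
$T{\left(-7 \right)} \left(-5192\right) = \frac{2 - 7}{2 \left(-7\right)} \left(-5192\right) = \frac{1}{2} \left(- \frac{1}{7}\right) \left(-5\right) \left(-5192\right) = \frac{5}{14} \left(-5192\right) = - \frac{12980}{7}$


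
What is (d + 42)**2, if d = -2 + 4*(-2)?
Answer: 1024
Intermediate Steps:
d = -10 (d = -2 - 8 = -10)
(d + 42)**2 = (-10 + 42)**2 = 32**2 = 1024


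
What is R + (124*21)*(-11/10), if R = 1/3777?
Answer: -54094189/18885 ≈ -2864.4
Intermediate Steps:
R = 1/3777 ≈ 0.00026476
R + (124*21)*(-11/10) = 1/3777 + (124*21)*(-11/10) = 1/3777 + 2604*(-11*⅒) = 1/3777 + 2604*(-11/10) = 1/3777 - 14322/5 = -54094189/18885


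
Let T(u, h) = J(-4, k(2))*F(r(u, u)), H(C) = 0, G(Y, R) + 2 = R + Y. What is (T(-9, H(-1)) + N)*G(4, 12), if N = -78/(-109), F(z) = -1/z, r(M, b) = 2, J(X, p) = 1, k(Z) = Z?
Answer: 329/109 ≈ 3.0183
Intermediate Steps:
G(Y, R) = -2 + R + Y (G(Y, R) = -2 + (R + Y) = -2 + R + Y)
N = 78/109 (N = -78*(-1/109) = 78/109 ≈ 0.71560)
T(u, h) = -½ (T(u, h) = 1*(-1/2) = 1*(-1*½) = 1*(-½) = -½)
(T(-9, H(-1)) + N)*G(4, 12) = (-½ + 78/109)*(-2 + 12 + 4) = (47/218)*14 = 329/109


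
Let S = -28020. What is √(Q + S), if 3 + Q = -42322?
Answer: I*√70345 ≈ 265.23*I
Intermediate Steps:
Q = -42325 (Q = -3 - 42322 = -42325)
√(Q + S) = √(-42325 - 28020) = √(-70345) = I*√70345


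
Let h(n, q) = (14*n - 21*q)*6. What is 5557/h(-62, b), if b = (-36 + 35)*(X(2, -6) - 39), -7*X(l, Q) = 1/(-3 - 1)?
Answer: -11114/20235 ≈ -0.54925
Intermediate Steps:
X(l, Q) = 1/28 (X(l, Q) = -1/(7*(-3 - 1)) = -⅐/(-4) = -⅐*(-¼) = 1/28)
b = 1091/28 (b = (-36 + 35)*(1/28 - 39) = -1*(-1091/28) = 1091/28 ≈ 38.964)
h(n, q) = -126*q + 84*n (h(n, q) = (-21*q + 14*n)*6 = -126*q + 84*n)
5557/h(-62, b) = 5557/(-126*1091/28 + 84*(-62)) = 5557/(-9819/2 - 5208) = 5557/(-20235/2) = 5557*(-2/20235) = -11114/20235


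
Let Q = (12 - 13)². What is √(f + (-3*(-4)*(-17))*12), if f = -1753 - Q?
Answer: I*√4202 ≈ 64.823*I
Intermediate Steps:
Q = 1 (Q = (-1)² = 1)
f = -1754 (f = -1753 - 1*1 = -1753 - 1 = -1754)
√(f + (-3*(-4)*(-17))*12) = √(-1754 + (-3*(-4)*(-17))*12) = √(-1754 + (12*(-17))*12) = √(-1754 - 204*12) = √(-1754 - 2448) = √(-4202) = I*√4202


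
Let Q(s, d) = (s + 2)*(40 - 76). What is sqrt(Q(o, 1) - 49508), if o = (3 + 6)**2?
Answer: 4*I*sqrt(3281) ≈ 229.12*I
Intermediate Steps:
o = 81 (o = 9**2 = 81)
Q(s, d) = -72 - 36*s (Q(s, d) = (2 + s)*(-36) = -72 - 36*s)
sqrt(Q(o, 1) - 49508) = sqrt((-72 - 36*81) - 49508) = sqrt((-72 - 2916) - 49508) = sqrt(-2988 - 49508) = sqrt(-52496) = 4*I*sqrt(3281)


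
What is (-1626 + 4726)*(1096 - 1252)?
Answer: -483600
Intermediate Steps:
(-1626 + 4726)*(1096 - 1252) = 3100*(-156) = -483600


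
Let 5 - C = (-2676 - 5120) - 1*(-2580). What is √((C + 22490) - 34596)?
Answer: 9*I*√85 ≈ 82.976*I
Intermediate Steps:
C = 5221 (C = 5 - ((-2676 - 5120) - 1*(-2580)) = 5 - (-7796 + 2580) = 5 - 1*(-5216) = 5 + 5216 = 5221)
√((C + 22490) - 34596) = √((5221 + 22490) - 34596) = √(27711 - 34596) = √(-6885) = 9*I*√85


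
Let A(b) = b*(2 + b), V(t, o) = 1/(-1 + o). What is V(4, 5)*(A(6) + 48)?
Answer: 24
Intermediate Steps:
V(4, 5)*(A(6) + 48) = (6*(2 + 6) + 48)/(-1 + 5) = (6*8 + 48)/4 = (48 + 48)/4 = (¼)*96 = 24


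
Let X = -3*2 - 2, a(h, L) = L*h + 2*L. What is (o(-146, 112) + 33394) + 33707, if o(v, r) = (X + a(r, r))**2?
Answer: 162884701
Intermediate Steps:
a(h, L) = 2*L + L*h
X = -8 (X = -6 - 2 = -8)
o(v, r) = (-8 + r*(2 + r))**2
(o(-146, 112) + 33394) + 33707 = ((-8 + 112*(2 + 112))**2 + 33394) + 33707 = ((-8 + 112*114)**2 + 33394) + 33707 = ((-8 + 12768)**2 + 33394) + 33707 = (12760**2 + 33394) + 33707 = (162817600 + 33394) + 33707 = 162850994 + 33707 = 162884701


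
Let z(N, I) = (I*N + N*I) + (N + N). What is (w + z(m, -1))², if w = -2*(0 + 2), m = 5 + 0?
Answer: 16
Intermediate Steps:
m = 5
z(N, I) = 2*N + 2*I*N (z(N, I) = (I*N + I*N) + 2*N = 2*I*N + 2*N = 2*N + 2*I*N)
w = -4 (w = -2*2 = -4)
(w + z(m, -1))² = (-4 + 2*5*(1 - 1))² = (-4 + 2*5*0)² = (-4 + 0)² = (-4)² = 16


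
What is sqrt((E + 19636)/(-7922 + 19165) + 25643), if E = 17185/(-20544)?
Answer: sqrt(21377300857381923765)/28872024 ≈ 160.14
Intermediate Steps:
E = -17185/20544 (E = 17185*(-1/20544) = -17185/20544 ≈ -0.83650)
sqrt((E + 19636)/(-7922 + 19165) + 25643) = sqrt((-17185/20544 + 19636)/(-7922 + 19165) + 25643) = sqrt((403384799/20544)/11243 + 25643) = sqrt((403384799/20544)*(1/11243) + 25643) = sqrt(403384799/230976192 + 25643) = sqrt(5923325876255/230976192) = sqrt(21377300857381923765)/28872024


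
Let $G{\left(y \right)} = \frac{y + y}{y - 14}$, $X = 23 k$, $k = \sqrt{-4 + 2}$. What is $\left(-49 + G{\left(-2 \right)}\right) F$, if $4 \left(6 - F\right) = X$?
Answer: $- \frac{585}{2} + \frac{4485 i \sqrt{2}}{16} \approx -292.5 + 396.42 i$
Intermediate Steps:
$k = i \sqrt{2}$ ($k = \sqrt{-2} = i \sqrt{2} \approx 1.4142 i$)
$X = 23 i \sqrt{2} \approx 32.527 i$
$G{\left(y \right)} = \frac{2 y}{-14 + y}$
$F = 6 - \frac{23 i \sqrt{2}}{4} \approx 6.0 - 8.1317 i$
$\left(-49 + G{\left(-2 \right)}\right) F = \left(-49 + 2 \left(-2\right) \frac{1}{-14 - 2}\right) \left(6 - \frac{23 i \sqrt{2}}{4}\right) = \left(-49 + 2 \left(-2\right) \frac{1}{-16}\right) \left(6 - \frac{23 i \sqrt{2}}{4}\right) = \left(-49 + 2 \left(-2\right) \left(- \frac{1}{16}\right)\right) \left(6 - \frac{23 i \sqrt{2}}{4}\right) = \left(-49 + \frac{1}{4}\right) \left(6 - \frac{23 i \sqrt{2}}{4}\right) = - \frac{195 \left(6 - \frac{23 i \sqrt{2}}{4}\right)}{4} = - \frac{585}{2} + \frac{4485 i \sqrt{2}}{16}$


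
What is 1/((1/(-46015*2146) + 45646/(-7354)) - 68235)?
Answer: -363097094630/24778183982022097 ≈ -1.4654e-5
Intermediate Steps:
1/((1/(-46015*2146) + 45646/(-7354)) - 68235) = 1/((-1/46015*1/2146 + 45646*(-1/7354)) - 68235) = 1/((-1/98748190 - 22823/3677) - 68235) = 1/(-2253729944047/363097094630 - 68235) = 1/(-24778183982022097/363097094630) = -363097094630/24778183982022097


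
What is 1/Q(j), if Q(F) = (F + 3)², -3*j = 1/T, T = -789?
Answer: 5602689/50438404 ≈ 0.11108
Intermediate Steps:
j = 1/2367 (j = -⅓/(-789) = -⅓*(-1/789) = 1/2367 ≈ 0.00042248)
Q(F) = (3 + F)²
1/Q(j) = 1/((3 + 1/2367)²) = 1/((7102/2367)²) = 1/(50438404/5602689) = 5602689/50438404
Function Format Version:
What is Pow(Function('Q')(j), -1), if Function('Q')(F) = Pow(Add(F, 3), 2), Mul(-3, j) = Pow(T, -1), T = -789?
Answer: Rational(5602689, 50438404) ≈ 0.11108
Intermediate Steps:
j = Rational(1, 2367) (j = Mul(Rational(-1, 3), Pow(-789, -1)) = Mul(Rational(-1, 3), Rational(-1, 789)) = Rational(1, 2367) ≈ 0.00042248)
Function('Q')(F) = Pow(Add(3, F), 2)
Pow(Function('Q')(j), -1) = Pow(Pow(Add(3, Rational(1, 2367)), 2), -1) = Pow(Pow(Rational(7102, 2367), 2), -1) = Pow(Rational(50438404, 5602689), -1) = Rational(5602689, 50438404)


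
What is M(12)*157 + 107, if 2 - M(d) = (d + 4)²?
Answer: -39771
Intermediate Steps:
M(d) = 2 - (4 + d)² (M(d) = 2 - (d + 4)² = 2 - (4 + d)²)
M(12)*157 + 107 = (2 - (4 + 12)²)*157 + 107 = (2 - 1*16²)*157 + 107 = (2 - 1*256)*157 + 107 = (2 - 256)*157 + 107 = -254*157 + 107 = -39878 + 107 = -39771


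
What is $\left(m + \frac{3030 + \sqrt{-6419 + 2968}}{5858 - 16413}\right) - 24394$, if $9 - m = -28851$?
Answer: $\frac{9427120}{2111} - \frac{i \sqrt{3451}}{10555} \approx 4465.7 - 0.0055656 i$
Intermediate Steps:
$m = 28860$ ($m = 9 - -28851 = 9 + 28851 = 28860$)
$\left(m + \frac{3030 + \sqrt{-6419 + 2968}}{5858 - 16413}\right) - 24394 = \left(28860 + \frac{3030 + \sqrt{-6419 + 2968}}{5858 - 16413}\right) - 24394 = \left(28860 + \frac{3030 + \sqrt{-3451}}{-10555}\right) - 24394 = \left(28860 + \left(3030 + i \sqrt{3451}\right) \left(- \frac{1}{10555}\right)\right) - 24394 = \left(28860 - \left(\frac{606}{2111} + \frac{i \sqrt{3451}}{10555}\right)\right) - 24394 = \left(\frac{60922854}{2111} - \frac{i \sqrt{3451}}{10555}\right) - 24394 = \frac{9427120}{2111} - \frac{i \sqrt{3451}}{10555}$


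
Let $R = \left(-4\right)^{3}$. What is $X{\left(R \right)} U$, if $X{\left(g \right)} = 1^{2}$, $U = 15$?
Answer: $15$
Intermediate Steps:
$R = -64$
$X{\left(g \right)} = 1$
$X{\left(R \right)} U = 1 \cdot 15 = 15$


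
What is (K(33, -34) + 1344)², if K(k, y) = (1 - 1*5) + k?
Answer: 1885129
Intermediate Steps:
K(k, y) = -4 + k (K(k, y) = (1 - 5) + k = -4 + k)
(K(33, -34) + 1344)² = ((-4 + 33) + 1344)² = (29 + 1344)² = 1373² = 1885129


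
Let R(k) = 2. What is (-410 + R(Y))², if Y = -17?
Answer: 166464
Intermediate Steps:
(-410 + R(Y))² = (-410 + 2)² = (-408)² = 166464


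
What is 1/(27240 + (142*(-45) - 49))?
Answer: 1/20801 ≈ 4.8075e-5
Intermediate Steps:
1/(27240 + (142*(-45) - 49)) = 1/(27240 + (-6390 - 49)) = 1/(27240 - 6439) = 1/20801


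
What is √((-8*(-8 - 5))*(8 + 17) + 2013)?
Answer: √4613 ≈ 67.919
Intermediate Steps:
√((-8*(-8 - 5))*(8 + 17) + 2013) = √(-8*(-13)*25 + 2013) = √(104*25 + 2013) = √(2600 + 2013) = √4613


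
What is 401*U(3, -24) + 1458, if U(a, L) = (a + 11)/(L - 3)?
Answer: 33752/27 ≈ 1250.1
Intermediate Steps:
U(a, L) = (11 + a)/(-3 + L)
401*U(3, -24) + 1458 = 401*((11 + 3)/(-3 - 24)) + 1458 = 401*(14/(-27)) + 1458 = 401*(-1/27*14) + 1458 = 401*(-14/27) + 1458 = -5614/27 + 1458 = 33752/27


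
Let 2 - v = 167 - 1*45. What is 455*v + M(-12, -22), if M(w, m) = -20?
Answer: -54620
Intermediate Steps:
v = -120 (v = 2 - (167 - 1*45) = 2 - (167 - 45) = 2 - 1*122 = 2 - 122 = -120)
455*v + M(-12, -22) = 455*(-120) - 20 = -54600 - 20 = -54620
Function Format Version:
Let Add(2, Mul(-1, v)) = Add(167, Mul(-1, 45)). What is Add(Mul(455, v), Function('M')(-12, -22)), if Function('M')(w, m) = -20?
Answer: -54620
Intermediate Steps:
v = -120 (v = Add(2, Mul(-1, Add(167, Mul(-1, 45)))) = Add(2, Mul(-1, Add(167, -45))) = Add(2, Mul(-1, 122)) = Add(2, -122) = -120)
Add(Mul(455, v), Function('M')(-12, -22)) = Add(Mul(455, -120), -20) = Add(-54600, -20) = -54620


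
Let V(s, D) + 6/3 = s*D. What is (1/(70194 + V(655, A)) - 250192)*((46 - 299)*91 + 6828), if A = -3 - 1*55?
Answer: 130477977670685/32202 ≈ 4.0519e+9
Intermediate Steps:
A = -58 (A = -3 - 55 = -58)
V(s, D) = -2 + D*s (V(s, D) = -2 + s*D = -2 + D*s)
(1/(70194 + V(655, A)) - 250192)*((46 - 299)*91 + 6828) = (1/(70194 + (-2 - 58*655)) - 250192)*((46 - 299)*91 + 6828) = (1/(70194 + (-2 - 37990)) - 250192)*(-253*91 + 6828) = (1/(70194 - 37992) - 250192)*(-23023 + 6828) = (1/32202 - 250192)*(-16195) = -8056682783/32202*(-16195) = 130477977670685/32202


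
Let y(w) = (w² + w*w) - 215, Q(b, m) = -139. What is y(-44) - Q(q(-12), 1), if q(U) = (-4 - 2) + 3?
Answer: 3796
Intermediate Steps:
q(U) = -3 (q(U) = -6 + 3 = -3)
y(w) = -215 + 2*w² (y(w) = (w² + w²) - 215 = 2*w² - 215 = -215 + 2*w²)
y(-44) - Q(q(-12), 1) = (-215 + 2*(-44)²) - 1*(-139) = (-215 + 2*1936) + 139 = (-215 + 3872) + 139 = 3657 + 139 = 3796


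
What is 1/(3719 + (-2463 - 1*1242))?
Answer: 1/14 ≈ 0.071429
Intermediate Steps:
1/(3719 + (-2463 - 1*1242)) = 1/(3719 + (-2463 - 1242)) = 1/(3719 - 3705) = 1/14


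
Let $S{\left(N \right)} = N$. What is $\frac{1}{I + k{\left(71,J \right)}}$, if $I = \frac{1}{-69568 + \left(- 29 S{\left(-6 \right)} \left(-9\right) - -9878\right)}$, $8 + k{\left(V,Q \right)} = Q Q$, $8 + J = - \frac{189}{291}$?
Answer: $\frac{576357704}{38508513735} \approx 0.014967$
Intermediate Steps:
$J = - \frac{839}{97}$ ($J = -8 - \frac{189}{291} = -8 - \frac{63}{97} = - \frac{839}{97} \approx -8.6495$)
$k{\left(V,Q \right)} = -8 + Q^{2}$ ($k{\left(V,Q \right)} = -8 + Q Q = -8 + Q^{2}$)
$I = - \frac{1}{61256}$ ($I = \frac{1}{-69568 + \left(\left(-29\right) \left(-6\right) \left(-9\right) - -9878\right)} = \frac{1}{-69568 + \left(174 \left(-9\right) + 9878\right)} = \frac{1}{-69568 + \left(-1566 + 9878\right)} = \frac{1}{-69568 + 8312} = \frac{1}{-61256} = - \frac{1}{61256} \approx -1.6325 \cdot 10^{-5}$)
$\frac{1}{I + k{\left(71,J \right)}} = \frac{1}{- \frac{1}{61256} - \left(8 - \left(- \frac{839}{97}\right)^{2}\right)} = \frac{1}{- \frac{1}{61256} + \left(-8 + \frac{703921}{9409}\right)} = \frac{1}{- \frac{1}{61256} + \frac{628649}{9409}} = \frac{1}{\frac{38508513735}{576357704}} = \frac{576357704}{38508513735}$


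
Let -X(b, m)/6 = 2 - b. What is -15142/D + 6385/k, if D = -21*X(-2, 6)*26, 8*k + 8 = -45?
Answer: -335077423/347256 ≈ -964.93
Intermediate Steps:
k = -53/8 (k = -1 + (⅛)*(-45) = -1 - 45/8 = -53/8 ≈ -6.6250)
X(b, m) = -12 + 6*b (X(b, m) = -6*(2 - b) = -12 + 6*b)
D = 13104 (D = -21*(-12 + 6*(-2))*26 = -21*(-12 - 12)*26 = -21*(-24)*26 = 504*26 = 13104)
-15142/D + 6385/k = -15142/13104 + 6385/(-53/8) = -15142*1/13104 + 6385*(-8/53) = -7571/6552 - 51080/53 = -335077423/347256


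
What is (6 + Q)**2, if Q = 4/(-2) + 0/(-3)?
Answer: 16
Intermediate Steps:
Q = -2 (Q = 4*(-1/2) + 0*(-1/3) = -2 + 0 = -2)
(6 + Q)**2 = (6 - 2)**2 = 4**2 = 16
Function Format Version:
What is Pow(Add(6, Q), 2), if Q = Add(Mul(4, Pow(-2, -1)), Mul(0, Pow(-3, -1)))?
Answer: 16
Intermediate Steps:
Q = -2 (Q = Add(Mul(4, Rational(-1, 2)), Mul(0, Rational(-1, 3))) = Add(-2, 0) = -2)
Pow(Add(6, Q), 2) = Pow(Add(6, -2), 2) = Pow(4, 2) = 16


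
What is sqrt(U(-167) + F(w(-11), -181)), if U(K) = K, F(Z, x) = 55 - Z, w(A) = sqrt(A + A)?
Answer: sqrt(-112 - I*sqrt(22)) ≈ 0.2216 - 10.585*I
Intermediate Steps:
w(A) = sqrt(2)*sqrt(A) (w(A) = sqrt(2*A) = sqrt(2)*sqrt(A))
sqrt(U(-167) + F(w(-11), -181)) = sqrt(-167 + (55 - sqrt(2)*sqrt(-11))) = sqrt(-167 + (55 - sqrt(2)*I*sqrt(11))) = sqrt(-167 + (55 - I*sqrt(22))) = sqrt(-112 - I*sqrt(22))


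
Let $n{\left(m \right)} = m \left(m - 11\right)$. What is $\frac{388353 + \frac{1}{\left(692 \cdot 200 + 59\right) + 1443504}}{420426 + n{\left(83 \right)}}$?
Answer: $\frac{307180038470}{337276093563} \approx 0.91077$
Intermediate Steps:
$n{\left(m \right)} = m \left(-11 + m\right)$
$\frac{388353 + \frac{1}{\left(692 \cdot 200 + 59\right) + 1443504}}{420426 + n{\left(83 \right)}} = \frac{388353 + \frac{1}{\left(692 \cdot 200 + 59\right) + 1443504}}{420426 + 83 \left(-11 + 83\right)} = \frac{388353 + \frac{1}{\left(138400 + 59\right) + 1443504}}{420426 + 83 \cdot 72} = \frac{388353 + \frac{1}{138459 + 1443504}}{420426 + 5976} = \frac{388353 + \frac{1}{1581963}}{426402} = \left(388353 + \frac{1}{1581963}\right) \frac{1}{426402} = \frac{614360076940}{1581963} \cdot \frac{1}{426402} = \frac{307180038470}{337276093563}$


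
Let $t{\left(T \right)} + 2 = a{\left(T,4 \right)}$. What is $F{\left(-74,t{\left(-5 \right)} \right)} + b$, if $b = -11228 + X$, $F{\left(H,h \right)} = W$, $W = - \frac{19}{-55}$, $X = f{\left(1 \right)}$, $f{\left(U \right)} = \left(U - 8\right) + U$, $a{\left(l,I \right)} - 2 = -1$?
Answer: $- \frac{617851}{55} \approx -11234.0$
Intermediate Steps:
$a{\left(l,I \right)} = 1$ ($a{\left(l,I \right)} = 2 - 1 = 1$)
$f{\left(U \right)} = -8 + 2 U$ ($f{\left(U \right)} = \left(-8 + U\right) + U = -8 + 2 U$)
$t{\left(T \right)} = -1$ ($t{\left(T \right)} = -2 + 1 = -1$)
$X = -6$ ($X = -8 + 2 \cdot 1 = -8 + 2 = -6$)
$W = \frac{19}{55}$ ($W = \left(-19\right) \left(- \frac{1}{55}\right) = \frac{19}{55} \approx 0.34545$)
$F{\left(H,h \right)} = \frac{19}{55}$
$b = -11234$ ($b = -11228 - 6 = -11234$)
$F{\left(-74,t{\left(-5 \right)} \right)} + b = \frac{19}{55} - 11234 = - \frac{617851}{55}$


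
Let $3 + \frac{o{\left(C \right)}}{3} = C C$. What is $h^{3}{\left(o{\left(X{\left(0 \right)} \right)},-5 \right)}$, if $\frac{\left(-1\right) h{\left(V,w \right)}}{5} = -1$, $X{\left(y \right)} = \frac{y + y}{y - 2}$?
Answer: $125$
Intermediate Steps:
$X{\left(y \right)} = \frac{2 y}{-2 + y}$
$o{\left(C \right)} = -9 + 3 C^{2}$ ($o{\left(C \right)} = -9 + 3 C C = -9 + 3 C^{2}$)
$h{\left(V,w \right)} = 5$ ($h{\left(V,w \right)} = \left(-5\right) \left(-1\right) = 5$)
$h^{3}{\left(o{\left(X{\left(0 \right)} \right)},-5 \right)} = 5^{3} = 125$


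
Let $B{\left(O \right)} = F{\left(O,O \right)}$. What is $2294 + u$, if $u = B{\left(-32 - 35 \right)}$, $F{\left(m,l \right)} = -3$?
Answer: $2291$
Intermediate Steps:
$B{\left(O \right)} = -3$
$u = -3$
$2294 + u = 2294 - 3 = 2291$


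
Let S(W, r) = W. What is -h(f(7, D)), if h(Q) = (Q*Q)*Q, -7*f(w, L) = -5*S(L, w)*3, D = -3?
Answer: 91125/343 ≈ 265.67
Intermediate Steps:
f(w, L) = 15*L/7 (f(w, L) = -(-5*L)*3/7 = -(-15)*L/7 = 15*L/7)
h(Q) = Q**3 (h(Q) = Q**2*Q = Q**3)
-h(f(7, D)) = -((15/7)*(-3))**3 = -(-45/7)**3 = -1*(-91125/343) = 91125/343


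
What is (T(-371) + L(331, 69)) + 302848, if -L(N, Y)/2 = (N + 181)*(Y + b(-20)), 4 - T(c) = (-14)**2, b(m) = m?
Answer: 252480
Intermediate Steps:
T(c) = -192 (T(c) = 4 - 1*(-14)**2 = 4 - 1*196 = 4 - 196 = -192)
L(N, Y) = -2*(-20 + Y)*(181 + N) (L(N, Y) = -2*(N + 181)*(Y - 20) = -2*(181 + N)*(-20 + Y) = -2*(-20 + Y)*(181 + N))
(T(-371) + L(331, 69)) + 302848 = (-192 + (7240 - 362*69 + 40*331 - 2*331*69)) + 302848 = (-192 + (7240 - 24978 + 13240 - 45678)) + 302848 = (-192 - 50176) + 302848 = -50368 + 302848 = 252480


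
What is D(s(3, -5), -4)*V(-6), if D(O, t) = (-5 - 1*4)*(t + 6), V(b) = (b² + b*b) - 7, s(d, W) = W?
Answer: -1170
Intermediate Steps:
V(b) = -7 + 2*b² (V(b) = (b² + b²) - 7 = 2*b² - 7 = -7 + 2*b²)
D(O, t) = -54 - 9*t (D(O, t) = (-5 - 4)*(6 + t) = -9*(6 + t) = -54 - 9*t)
D(s(3, -5), -4)*V(-6) = (-54 - 9*(-4))*(-7 + 2*(-6)²) = (-54 + 36)*(-7 + 2*36) = -18*(-7 + 72) = -18*65 = -1170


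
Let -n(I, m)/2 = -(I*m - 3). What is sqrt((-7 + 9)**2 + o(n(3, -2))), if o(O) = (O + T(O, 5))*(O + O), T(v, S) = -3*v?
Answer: 2*I*sqrt(323) ≈ 35.944*I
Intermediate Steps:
n(I, m) = -6 + 2*I*m (n(I, m) = -(-2)*(I*m - 3) = -(-2)*(-3 + I*m) = -2*(3 - I*m) = -6 + 2*I*m)
o(O) = -4*O**2 (o(O) = (O - 3*O)*(O + O) = (-2*O)*(2*O) = -4*O**2)
sqrt((-7 + 9)**2 + o(n(3, -2))) = sqrt((-7 + 9)**2 - 4*(-6 + 2*3*(-2))**2) = sqrt(2**2 - 4*(-6 - 12)**2) = sqrt(4 - 4*(-18)**2) = sqrt(4 - 4*324) = sqrt(4 - 1296) = sqrt(-1292) = 2*I*sqrt(323)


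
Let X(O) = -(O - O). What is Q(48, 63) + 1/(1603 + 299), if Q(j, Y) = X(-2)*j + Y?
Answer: 119827/1902 ≈ 63.001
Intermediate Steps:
X(O) = 0 (X(O) = -1*0 = 0)
Q(j, Y) = Y (Q(j, Y) = 0*j + Y = 0 + Y = Y)
Q(48, 63) + 1/(1603 + 299) = 63 + 1/(1603 + 299) = 63 + 1/1902 = 119827/1902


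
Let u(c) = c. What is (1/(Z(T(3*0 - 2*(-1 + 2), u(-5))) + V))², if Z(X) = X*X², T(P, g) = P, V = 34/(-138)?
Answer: 4761/323761 ≈ 0.014705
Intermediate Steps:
V = -17/69 (V = 34*(-1/138) = -17/69 ≈ -0.24638)
Z(X) = X³
(1/(Z(T(3*0 - 2*(-1 + 2), u(-5))) + V))² = (1/((3*0 - 2*(-1 + 2))³ - 17/69))² = (1/((0 - 2*1)³ - 17/69))² = (1/((0 - 2)³ - 17/69))² = (1/((-2)³ - 17/69))² = (1/(-8 - 17/69))² = (1/(-569/69))² = (-69/569)² = 4761/323761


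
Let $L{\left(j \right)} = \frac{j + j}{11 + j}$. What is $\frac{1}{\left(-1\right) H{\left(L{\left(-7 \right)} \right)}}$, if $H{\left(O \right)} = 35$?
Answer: $- \frac{1}{35} \approx -0.028571$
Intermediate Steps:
$L{\left(j \right)} = \frac{2 j}{11 + j}$
$\frac{1}{\left(-1\right) H{\left(L{\left(-7 \right)} \right)}} = \frac{1}{\left(-1\right) 35} = \frac{1}{-35} = - \frac{1}{35}$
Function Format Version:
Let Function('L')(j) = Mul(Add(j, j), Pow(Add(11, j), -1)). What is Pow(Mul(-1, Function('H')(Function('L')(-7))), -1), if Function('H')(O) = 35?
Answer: Rational(-1, 35) ≈ -0.028571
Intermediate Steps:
Function('L')(j) = Mul(2, j, Pow(Add(11, j), -1)) (Function('L')(j) = Mul(Mul(2, j), Pow(Add(11, j), -1)) = Mul(2, j, Pow(Add(11, j), -1)))
Pow(Mul(-1, Function('H')(Function('L')(-7))), -1) = Pow(Mul(-1, 35), -1) = Pow(-35, -1) = Rational(-1, 35)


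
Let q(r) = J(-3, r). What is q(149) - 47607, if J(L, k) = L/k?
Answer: -7093446/149 ≈ -47607.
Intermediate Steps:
q(r) = -3/r
q(149) - 47607 = -3/149 - 47607 = -7093446/149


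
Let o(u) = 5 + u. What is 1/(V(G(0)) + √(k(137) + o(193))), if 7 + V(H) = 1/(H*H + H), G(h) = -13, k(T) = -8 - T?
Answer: 170196/99527 + 24336*√53/99527 ≈ 3.4902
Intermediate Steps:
V(H) = -7 + 1/(H + H²) (V(H) = -7 + 1/(H*H + H) = -7 + 1/(H² + H) = -7 + 1/(H + H²))
1/(V(G(0)) + √(k(137) + o(193))) = 1/((1 - 7*(-13) - 7*(-13)²)/((-13)*(1 - 13)) + √((-8 - 1*137) + (5 + 193))) = 1/(-1/13*(1 + 91 - 7*169)/(-12) + √((-8 - 137) + 198)) = 1/(-1/13*(-1/12)*(1 + 91 - 1183) + √(-145 + 198)) = 1/(-1/13*(-1/12)*(-1091) + √53) = 1/(-1091/156 + √53)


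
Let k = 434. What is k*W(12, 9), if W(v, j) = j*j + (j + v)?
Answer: 44268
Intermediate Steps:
W(v, j) = j + v + j**2 (W(v, j) = j**2 + (j + v) = j + v + j**2)
k*W(12, 9) = 434*(9 + 12 + 9**2) = 434*(9 + 12 + 81) = 434*102 = 44268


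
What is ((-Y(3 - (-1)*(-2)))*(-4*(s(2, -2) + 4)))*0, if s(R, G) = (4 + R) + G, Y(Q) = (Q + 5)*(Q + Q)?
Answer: 0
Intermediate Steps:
Y(Q) = 2*Q*(5 + Q) (Y(Q) = (5 + Q)*(2*Q) = 2*Q*(5 + Q))
s(R, G) = 4 + G + R
((-Y(3 - (-1)*(-2)))*(-4*(s(2, -2) + 4)))*0 = ((-2*(3 - (-1)*(-2))*(5 + (3 - (-1)*(-2))))*(-4*((4 - 2 + 2) + 4)))*0 = ((-2*(3 - 1*2)*(5 + (3 - 1*2)))*(-4*(4 + 4)))*0 = ((-2*(3 - 2)*(5 + (3 - 2)))*(-4*8))*0 = (-2*(5 + 1)*(-32))*0 = (-2*6*(-32))*0 = (-1*12*(-32))*0 = -12*(-32)*0 = 384*0 = 0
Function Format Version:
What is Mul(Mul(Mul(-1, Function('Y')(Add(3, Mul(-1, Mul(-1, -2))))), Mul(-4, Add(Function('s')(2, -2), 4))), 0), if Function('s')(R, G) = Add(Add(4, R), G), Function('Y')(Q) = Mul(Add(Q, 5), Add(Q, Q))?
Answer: 0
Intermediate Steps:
Function('Y')(Q) = Mul(2, Q, Add(5, Q)) (Function('Y')(Q) = Mul(Add(5, Q), Mul(2, Q)) = Mul(2, Q, Add(5, Q)))
Function('s')(R, G) = Add(4, G, R)
Mul(Mul(Mul(-1, Function('Y')(Add(3, Mul(-1, Mul(-1, -2))))), Mul(-4, Add(Function('s')(2, -2), 4))), 0) = Mul(Mul(Mul(-1, Mul(2, Add(3, Mul(-1, Mul(-1, -2))), Add(5, Add(3, Mul(-1, Mul(-1, -2)))))), Mul(-4, Add(Add(4, -2, 2), 4))), 0) = Mul(Mul(Mul(-1, Mul(2, Add(3, Mul(-1, 2)), Add(5, Add(3, Mul(-1, 2))))), Mul(-4, Add(4, 4))), 0) = Mul(Mul(Mul(-1, Mul(2, Add(3, -2), Add(5, Add(3, -2)))), Mul(-4, 8)), 0) = Mul(Mul(Mul(-1, Mul(2, 1, Add(5, 1))), -32), 0) = Mul(Mul(Mul(-1, Mul(2, 1, 6)), -32), 0) = Mul(Mul(Mul(-1, 12), -32), 0) = Mul(Mul(-12, -32), 0) = Mul(384, 0) = 0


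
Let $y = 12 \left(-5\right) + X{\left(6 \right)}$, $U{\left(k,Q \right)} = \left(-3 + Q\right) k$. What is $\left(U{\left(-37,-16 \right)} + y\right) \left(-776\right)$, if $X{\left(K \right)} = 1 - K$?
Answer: $-495088$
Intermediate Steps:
$U{\left(k,Q \right)} = k \left(-3 + Q\right)$
$y = -65$ ($y = 12 \left(-5\right) + \left(1 - 6\right) = -60 + \left(1 - 6\right) = -60 - 5 = -65$)
$\left(U{\left(-37,-16 \right)} + y\right) \left(-776\right) = \left(- 37 \left(-3 - 16\right) - 65\right) \left(-776\right) = \left(\left(-37\right) \left(-19\right) - 65\right) \left(-776\right) = \left(703 - 65\right) \left(-776\right) = 638 \left(-776\right) = -495088$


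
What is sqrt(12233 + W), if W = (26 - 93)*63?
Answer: 2*sqrt(2003) ≈ 89.510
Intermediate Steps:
W = -4221 (W = -67*63 = -4221)
sqrt(12233 + W) = sqrt(12233 - 4221) = sqrt(8012) = 2*sqrt(2003)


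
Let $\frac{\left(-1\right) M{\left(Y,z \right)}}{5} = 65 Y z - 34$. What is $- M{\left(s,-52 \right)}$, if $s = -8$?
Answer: $135030$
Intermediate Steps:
$M{\left(Y,z \right)} = 170 - 325 Y z$ ($M{\left(Y,z \right)} = - 5 \left(65 Y z - 34\right) = - 5 \left(-34 + 65 Y z\right) = 170 - 325 Y z$)
$- M{\left(s,-52 \right)} = - (170 - \left(-2600\right) \left(-52\right)) = - (170 - 135200) = \left(-1\right) \left(-135030\right) = 135030$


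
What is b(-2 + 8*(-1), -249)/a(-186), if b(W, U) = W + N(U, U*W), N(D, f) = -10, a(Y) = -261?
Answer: 20/261 ≈ 0.076628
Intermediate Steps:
b(W, U) = -10 + W (b(W, U) = W - 10 = -10 + W)
b(-2 + 8*(-1), -249)/a(-186) = (-10 + (-2 + 8*(-1)))/(-261) = (-10 + (-2 - 8))*(-1/261) = (-10 - 10)*(-1/261) = -20*(-1/261) = 20/261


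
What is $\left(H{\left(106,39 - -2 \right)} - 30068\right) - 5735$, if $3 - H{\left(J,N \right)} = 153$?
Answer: $-35953$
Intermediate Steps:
$H{\left(J,N \right)} = -150$ ($H{\left(J,N \right)} = 3 - 153 = -150$)
$\left(H{\left(106,39 - -2 \right)} - 30068\right) - 5735 = \left(-150 - 30068\right) - 5735 = -30218 - 5735 = -35953$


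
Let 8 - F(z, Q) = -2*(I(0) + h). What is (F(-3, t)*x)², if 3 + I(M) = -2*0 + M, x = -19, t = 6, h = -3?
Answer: 5776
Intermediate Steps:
I(M) = -3 + M (I(M) = -3 + (-2*0 + M) = -3 + (0 + M) = -3 + M)
F(z, Q) = -4 (F(z, Q) = 8 - (-2)*((-3 + 0) - 3) = 8 - (-2)*(-3 - 3) = 8 - (-2)*(-6) = 8 - 1*12 = 8 - 12 = -4)
(F(-3, t)*x)² = (-4*(-19))² = 76² = 5776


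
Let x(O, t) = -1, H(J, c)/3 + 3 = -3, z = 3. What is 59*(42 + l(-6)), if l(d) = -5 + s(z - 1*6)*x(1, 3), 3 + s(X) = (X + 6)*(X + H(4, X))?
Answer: 6077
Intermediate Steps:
H(J, c) = -18 (H(J, c) = -9 + 3*(-3) = -9 - 9 = -18)
s(X) = -3 + (-18 + X)*(6 + X) (s(X) = -3 + (X + 6)*(X - 18) = -3 + (6 + X)*(-18 + X) = -3 + (-18 + X)*(6 + X))
l(d) = 61 (l(d) = -5 + (-111 + (3 - 1*6)² - 12*(3 - 1*6))*(-1) = -5 + (-111 + (3 - 6)² - 12*(3 - 6))*(-1) = -5 + (-111 + (-3)² - 12*(-3))*(-1) = -5 + (-111 + 9 + 36)*(-1) = -5 - 66*(-1) = -5 + 66 = 61)
59*(42 + l(-6)) = 59*(42 + 61) = 59*103 = 6077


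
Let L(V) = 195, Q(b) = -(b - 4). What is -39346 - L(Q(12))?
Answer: -39541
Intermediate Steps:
Q(b) = 4 - b (Q(b) = -(-4 + b) = 4 - b)
-39346 - L(Q(12)) = -39346 - 1*195 = -39346 - 195 = -39541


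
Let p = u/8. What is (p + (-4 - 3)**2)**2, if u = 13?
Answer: 164025/64 ≈ 2562.9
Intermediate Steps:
p = 13/8 ≈ 1.6250
(p + (-4 - 3)**2)**2 = (13/8 + (-4 - 3)**2)**2 = (13/8 + (-7)**2)**2 = (13/8 + 49)**2 = (405/8)**2 = 164025/64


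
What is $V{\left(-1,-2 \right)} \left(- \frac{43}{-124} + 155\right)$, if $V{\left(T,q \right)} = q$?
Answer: $- \frac{19263}{62} \approx -310.69$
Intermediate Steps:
$V{\left(-1,-2 \right)} \left(- \frac{43}{-124} + 155\right) = - 2 \left(- \frac{43}{-124} + 155\right) = - 2 \left(\left(-43\right) \left(- \frac{1}{124}\right) + 155\right) = - 2 \left(\frac{43}{124} + 155\right) = \left(-2\right) \frac{19263}{124} = - \frac{19263}{62}$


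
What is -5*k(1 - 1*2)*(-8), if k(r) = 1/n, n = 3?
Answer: 40/3 ≈ 13.333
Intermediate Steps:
k(r) = ⅓ (k(r) = 1/3 = ⅓)
-5*k(1 - 1*2)*(-8) = -5*⅓*(-8) = -5/3*(-8) = 40/3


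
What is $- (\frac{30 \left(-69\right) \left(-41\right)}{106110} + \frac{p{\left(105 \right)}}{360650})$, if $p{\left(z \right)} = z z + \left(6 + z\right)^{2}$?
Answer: $- \frac{183808942}{212603175} \approx -0.86456$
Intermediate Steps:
$p{\left(z \right)} = z^{2} + \left(6 + z\right)^{2}$
$- (\frac{30 \left(-69\right) \left(-41\right)}{106110} + \frac{p{\left(105 \right)}}{360650}) = - (\frac{30 \left(-69\right) \left(-41\right)}{106110} + \frac{105^{2} + \left(6 + 105\right)^{2}}{360650}) = - (\left(-2070\right) \left(-41\right) \frac{1}{106110} + \left(11025 + 111^{2}\right) \frac{1}{360650}) = - (84870 \cdot \frac{1}{106110} + \left(11025 + 12321\right) \frac{1}{360650}) = - (\frac{943}{1179} + 23346 \cdot \frac{1}{360650}) = - (\frac{943}{1179} + \frac{11673}{180325}) = \left(-1\right) \frac{183808942}{212603175} = - \frac{183808942}{212603175}$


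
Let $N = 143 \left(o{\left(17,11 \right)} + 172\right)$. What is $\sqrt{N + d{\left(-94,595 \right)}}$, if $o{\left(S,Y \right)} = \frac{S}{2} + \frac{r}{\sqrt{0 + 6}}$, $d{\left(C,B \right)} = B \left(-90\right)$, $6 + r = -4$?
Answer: $\frac{\sqrt{-998586 - 8580 \sqrt{6}}}{6} \approx 168.29 i$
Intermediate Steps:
$r = -10$ ($r = -6 - 4 = -10$)
$d{\left(C,B \right)} = - 90 B$
$o{\left(S,Y \right)} = \frac{S}{2} - \frac{5 \sqrt{6}}{3}$ ($o{\left(S,Y \right)} = \frac{S}{2} - \frac{10}{\sqrt{0 + 6}} = S \frac{1}{2} - \frac{10}{\sqrt{6}} = \frac{S}{2} - 10 \frac{\sqrt{6}}{6} = \frac{S}{2} - \frac{5 \sqrt{6}}{3}$)
$N = \frac{51623}{2} - \frac{715 \sqrt{6}}{3}$ ($N = 143 \left(\left(\frac{1}{2} \cdot 17 - \frac{5 \sqrt{6}}{3}\right) + 172\right) = 143 \left(\left(\frac{17}{2} - \frac{5 \sqrt{6}}{3}\right) + 172\right) = 143 \left(\frac{361}{2} - \frac{5 \sqrt{6}}{3}\right) = \frac{51623}{2} - \frac{715 \sqrt{6}}{3} \approx 25228.0$)
$\sqrt{N + d{\left(-94,595 \right)}} = \sqrt{\left(\frac{51623}{2} - \frac{715 \sqrt{6}}{3}\right) - 53550} = \sqrt{- \frac{55477}{2} - \frac{715 \sqrt{6}}{3}}$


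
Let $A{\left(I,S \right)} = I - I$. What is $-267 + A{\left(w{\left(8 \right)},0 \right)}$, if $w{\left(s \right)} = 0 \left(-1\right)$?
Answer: $-267$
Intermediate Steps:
$w{\left(s \right)} = 0$
$A{\left(I,S \right)} = 0$
$-267 + A{\left(w{\left(8 \right)},0 \right)} = -267 + 0 = -267$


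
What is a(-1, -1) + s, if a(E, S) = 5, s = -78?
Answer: -73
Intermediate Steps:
a(-1, -1) + s = 5 - 78 = -73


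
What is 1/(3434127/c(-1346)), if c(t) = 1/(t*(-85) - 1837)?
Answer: 1/386589978771 ≈ 2.5867e-12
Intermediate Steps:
c(t) = 1/(-1837 - 85*t) (c(t) = 1/(-85*t - 1837) = 1/(-1837 - 85*t))
1/(3434127/c(-1346)) = 1/(3434127/((-1/(1837 + 85*(-1346))))) = 1/(3434127/((-1/(1837 - 114410)))) = 1/(3434127/((-1/(-112573)))) = 1/(3434127/((-1*(-1/112573)))) = 1/(3434127/(1/112573)) = 1/(3434127*112573) = 1/386589978771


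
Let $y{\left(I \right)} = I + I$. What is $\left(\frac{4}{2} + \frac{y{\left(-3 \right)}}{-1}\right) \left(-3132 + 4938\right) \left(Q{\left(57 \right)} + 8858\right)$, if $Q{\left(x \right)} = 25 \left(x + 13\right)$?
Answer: $153264384$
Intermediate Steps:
$y{\left(I \right)} = 2 I$
$Q{\left(x \right)} = 325 + 25 x$ ($Q{\left(x \right)} = 25 \left(13 + x\right) = 325 + 25 x$)
$\left(\frac{4}{2} + \frac{y{\left(-3 \right)}}{-1}\right) \left(-3132 + 4938\right) \left(Q{\left(57 \right)} + 8858\right) = \left(\frac{4}{2} + \frac{2 \left(-3\right)}{-1}\right) \left(-3132 + 4938\right) \left(\left(325 + 25 \cdot 57\right) + 8858\right) = \left(4 \cdot \frac{1}{2} - -6\right) 1806 \left(\left(325 + 1425\right) + 8858\right) = \left(2 + 6\right) 1806 \left(1750 + 8858\right) = 8 \cdot 1806 \cdot 10608 = 8 \cdot 19158048 = 153264384$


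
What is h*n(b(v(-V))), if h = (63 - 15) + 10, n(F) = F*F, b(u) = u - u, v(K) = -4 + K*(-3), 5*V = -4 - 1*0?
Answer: 0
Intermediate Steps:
V = -⅘ (V = (-4 - 1*0)/5 = (-4 + 0)/5 = (⅕)*(-4) = -⅘ ≈ -0.80000)
v(K) = -4 - 3*K
b(u) = 0
n(F) = F²
h = 58 (h = 48 + 10 = 58)
h*n(b(v(-V))) = 58*0² = 58*0 = 0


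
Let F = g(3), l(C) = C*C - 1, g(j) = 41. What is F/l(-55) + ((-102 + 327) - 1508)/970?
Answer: -1920011/1466640 ≈ -1.3091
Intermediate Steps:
l(C) = -1 + C**2 (l(C) = C**2 - 1 = -1 + C**2)
F = 41
F/l(-55) + ((-102 + 327) - 1508)/970 = 41/(-1 + (-55)**2) + ((-102 + 327) - 1508)/970 = 41/(-1 + 3025) + (225 - 1508)*(1/970) = 41/3024 - 1283*1/970 = 41*(1/3024) - 1283/970 = 41/3024 - 1283/970 = -1920011/1466640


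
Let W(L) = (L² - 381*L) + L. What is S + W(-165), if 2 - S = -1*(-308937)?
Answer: -219010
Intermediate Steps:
W(L) = L² - 380*L
S = -308935 (S = 2 - (-1)*(-308937) = 2 - 1*308937 = 2 - 308937 = -308935)
S + W(-165) = -308935 - 165*(-380 - 165) = -308935 - 165*(-545) = -308935 + 89925 = -219010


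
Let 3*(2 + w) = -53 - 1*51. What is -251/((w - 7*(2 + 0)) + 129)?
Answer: -753/235 ≈ -3.2043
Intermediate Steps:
w = -110/3 (w = -2 + (-53 - 1*51)/3 = -2 + (-53 - 51)/3 = -2 + (⅓)*(-104) = -2 - 104/3 = -110/3 ≈ -36.667)
-251/((w - 7*(2 + 0)) + 129) = -251/((-110/3 - 7*(2 + 0)) + 129) = -251/((-110/3 - 7*2) + 129) = -251/((-110/3 - 14) + 129) = -251/(-152/3 + 129) = -251/235/3 = -251*3/235 = -753/235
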